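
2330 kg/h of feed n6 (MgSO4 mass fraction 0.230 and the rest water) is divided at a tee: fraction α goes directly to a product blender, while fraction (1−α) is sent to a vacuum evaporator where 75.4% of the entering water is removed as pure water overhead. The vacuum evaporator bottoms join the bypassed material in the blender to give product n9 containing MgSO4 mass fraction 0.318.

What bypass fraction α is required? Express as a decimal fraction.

All 2330×0.230 = 535.9 kg/h of MgSO4 reaches n9, so n9 = 535.9/0.318 = 1685.2 kg/h and vapour = 644.78 kg/h.
The evaporator receives (1−α)·2330 of feed at 0.770 water and removes 0.754 of that water:
0.754×0.770×(1−α)×2330 = 644.78
(1−α) = 644.78/1352.8 = 0.4766;  α = 0.5234.

0.523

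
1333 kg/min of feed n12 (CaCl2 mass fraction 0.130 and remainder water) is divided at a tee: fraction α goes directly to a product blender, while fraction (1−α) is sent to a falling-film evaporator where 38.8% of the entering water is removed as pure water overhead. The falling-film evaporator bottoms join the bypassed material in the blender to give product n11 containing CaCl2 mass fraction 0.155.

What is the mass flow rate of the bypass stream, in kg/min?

696.1 kg/min

All 1333×0.130 = 173.29 kg/min of CaCl2 reaches n11, so n11 = 173.29/0.155 = 1118 kg/min and vapour = 215 kg/min.
The evaporator receives (1−α)·1333 of feed at 0.870 water and removes 0.388 of that water:
0.388×0.870×(1−α)×1333 = 215
(1−α) = 215/449.97 = 0.4778;  α = 0.5222.
Bypass flow = 0.5222×1333 = 696.08 kg/min.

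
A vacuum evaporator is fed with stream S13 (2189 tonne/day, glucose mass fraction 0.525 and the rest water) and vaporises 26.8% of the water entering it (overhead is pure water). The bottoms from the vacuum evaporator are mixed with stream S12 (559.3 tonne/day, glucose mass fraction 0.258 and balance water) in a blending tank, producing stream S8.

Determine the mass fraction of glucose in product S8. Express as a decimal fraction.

Vapour removed = 0.268×0.475×2189 = 278.66 tonne/day; concentrate = 1910.3 tonne/day.
glucose reaching the mixer = 1149.2 (from concentrate) + 559.3×0.258 = 1293.5 tonne/day.
Product flow = 1910.3 + 559.3 = 2469.6 tonne/day; glucose fraction = 0.524.

0.524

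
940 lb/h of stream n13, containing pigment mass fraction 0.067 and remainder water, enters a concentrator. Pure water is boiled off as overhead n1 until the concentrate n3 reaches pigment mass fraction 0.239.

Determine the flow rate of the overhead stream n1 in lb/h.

676.5 lb/h

pigment is conserved: 940×0.067 = 62.98 lb/h all reports to the concentrate.
Concentrate = 62.98/(target fraction) = 263.51 lb/h.
Overhead = 940 − 263.51 = 676.49 lb/h.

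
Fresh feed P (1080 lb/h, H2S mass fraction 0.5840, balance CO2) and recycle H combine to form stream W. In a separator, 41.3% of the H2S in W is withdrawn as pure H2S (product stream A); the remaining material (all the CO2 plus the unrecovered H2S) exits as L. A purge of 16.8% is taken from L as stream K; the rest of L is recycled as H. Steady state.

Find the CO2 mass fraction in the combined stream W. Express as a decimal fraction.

CO2 enters only via P and leaves only via the purge: 1080×0.416 = 0.168×(CO2 in L), and the separator passes all CO2, so CO2 in W = CO2 in L = 2674.3 lb/h.
H2S in W: m_A = 1080×0.584 + (1−0.168)·(1−0.413)·m_A, so m_A = 630.72/0.5116 = 1232.8 lb/h.
W = 1232.8 + 2674.3 = 3907.1 lb/h.
CO2 fraction in W = 2674.3/3907.1 = 0.6845.

0.6845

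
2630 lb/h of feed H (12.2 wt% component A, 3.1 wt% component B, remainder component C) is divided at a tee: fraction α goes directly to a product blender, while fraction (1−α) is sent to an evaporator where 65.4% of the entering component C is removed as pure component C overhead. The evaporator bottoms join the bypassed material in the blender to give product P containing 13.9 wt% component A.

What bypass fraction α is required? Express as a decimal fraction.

0.779

All 2630×0.122 = 320.86 lb/h of component A reaches P, so P = 320.86/0.139 = 2308.3 lb/h and vapour = 321.65 lb/h.
The evaporator receives (1−α)·2630 of feed at 0.847 component C and removes 0.654 of that component C:
0.654×0.847×(1−α)×2630 = 321.65
(1−α) = 321.65/1456.9 = 0.2208;  α = 0.7792.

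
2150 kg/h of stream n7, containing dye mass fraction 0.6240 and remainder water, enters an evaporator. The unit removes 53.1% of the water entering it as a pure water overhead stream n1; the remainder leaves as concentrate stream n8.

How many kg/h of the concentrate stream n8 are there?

1721 kg/h

water entering = 2150×0.376 = 808.4 kg/h; overhead removed = 0.531×808.4 = 429.26 kg/h.
Concentrate = 2150 − 429.26 = 1720.7 kg/h.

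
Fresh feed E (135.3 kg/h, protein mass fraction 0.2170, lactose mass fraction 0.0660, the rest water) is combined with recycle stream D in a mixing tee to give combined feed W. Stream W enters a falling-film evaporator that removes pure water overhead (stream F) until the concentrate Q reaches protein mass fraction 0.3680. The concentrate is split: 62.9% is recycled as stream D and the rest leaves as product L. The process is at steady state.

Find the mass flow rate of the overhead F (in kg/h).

Overall protein balance (none leaves overhead): protein in fresh feed = protein in product, i.e. 135.3×0.217 = (1−0.629)·Q·0.368.
Q = 29.36/(0.368×0.371) = 215.05 kg/h.
Recycle D = 0.629×215.05 = 135.27 kg/h.
Combined feed W = 135.3 + 135.27 = 270.57 kg/h.
Overhead F = W − Q = 270.57 − 215.05 = 55.517 kg/h.

55.52 kg/h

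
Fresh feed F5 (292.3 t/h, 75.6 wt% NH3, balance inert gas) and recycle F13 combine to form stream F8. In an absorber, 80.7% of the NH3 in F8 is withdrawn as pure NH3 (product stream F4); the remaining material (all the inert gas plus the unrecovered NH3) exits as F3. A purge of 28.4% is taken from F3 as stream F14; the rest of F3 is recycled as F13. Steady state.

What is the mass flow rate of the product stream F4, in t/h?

206.9 t/h

NH3 in F8: m_A = 292.3×0.756 + (1−0.284)·(1−0.807)·m_A, so m_A = 220.98/0.8618 = 256.41 t/h.
Product F4 = 0.807×256.41 = 206.92 t/h.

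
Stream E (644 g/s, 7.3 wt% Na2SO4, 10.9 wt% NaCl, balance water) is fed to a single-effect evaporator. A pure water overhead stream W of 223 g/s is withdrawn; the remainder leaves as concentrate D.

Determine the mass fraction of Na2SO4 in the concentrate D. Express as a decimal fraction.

0.1117

Na2SO4 is not removed: 644×0.073 = 47.012 g/s of Na2SO4 enters D.
Concentrate = 644 − 223 = 421 g/s.
Mass fraction = 47.012/421 = 0.1117.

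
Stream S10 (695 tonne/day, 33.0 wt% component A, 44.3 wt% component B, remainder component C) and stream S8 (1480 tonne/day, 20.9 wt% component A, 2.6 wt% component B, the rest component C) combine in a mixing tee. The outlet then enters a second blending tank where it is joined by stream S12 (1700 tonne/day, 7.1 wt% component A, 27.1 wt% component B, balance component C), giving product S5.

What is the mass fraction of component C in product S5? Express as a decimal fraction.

Overall, product flow = 3875 tonne/day.
component C in = 695×0.227 + 1480×0.765 + 1700×0.658 = 2408.6 tonne/day.
component C fraction in S5 = 0.622.

0.622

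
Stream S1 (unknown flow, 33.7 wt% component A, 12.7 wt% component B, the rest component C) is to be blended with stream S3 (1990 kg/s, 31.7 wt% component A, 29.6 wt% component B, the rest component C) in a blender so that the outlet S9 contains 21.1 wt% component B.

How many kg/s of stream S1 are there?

2014 kg/s

Let S1 be the unknown flow. Total out = 1990 + S1.
component B balance: 589.04 + 0.127·S1 = 0.211·(1990 + S1)
(0.127 − 0.211)·S1 = 0.211×1990 − 589.04 = -169.15
S1 = -169.15 / -0.084 = 2013.7 kg/s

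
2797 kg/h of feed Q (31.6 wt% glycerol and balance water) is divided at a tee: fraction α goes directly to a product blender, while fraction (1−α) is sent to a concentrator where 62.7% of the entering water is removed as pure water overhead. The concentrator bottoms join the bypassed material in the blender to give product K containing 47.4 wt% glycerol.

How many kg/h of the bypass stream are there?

623.1 kg/h

All 2797×0.316 = 883.85 kg/h of glycerol reaches K, so K = 883.85/0.474 = 1864.7 kg/h and vapour = 932.33 kg/h.
The evaporator receives (1−α)·2797 of feed at 0.684 water and removes 0.627 of that water:
0.627×0.684×(1−α)×2797 = 932.33
(1−α) = 932.33/1199.5 = 0.7772;  α = 0.2228.
Bypass flow = 0.2228×2797 = 623.06 kg/h.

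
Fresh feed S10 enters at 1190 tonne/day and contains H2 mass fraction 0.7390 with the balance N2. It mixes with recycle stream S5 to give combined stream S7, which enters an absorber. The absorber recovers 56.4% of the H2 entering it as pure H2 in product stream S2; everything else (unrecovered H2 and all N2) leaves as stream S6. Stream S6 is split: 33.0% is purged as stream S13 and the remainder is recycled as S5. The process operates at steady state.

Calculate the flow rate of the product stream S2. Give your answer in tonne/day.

700.7 tonne/day

H2 in S7: m_A = 1190×0.739 + (1−0.330)·(1−0.564)·m_A, so m_A = 879.41/0.7079 = 1242.3 tonne/day.
Product S2 = 0.564×1242.3 = 700.67 tonne/day.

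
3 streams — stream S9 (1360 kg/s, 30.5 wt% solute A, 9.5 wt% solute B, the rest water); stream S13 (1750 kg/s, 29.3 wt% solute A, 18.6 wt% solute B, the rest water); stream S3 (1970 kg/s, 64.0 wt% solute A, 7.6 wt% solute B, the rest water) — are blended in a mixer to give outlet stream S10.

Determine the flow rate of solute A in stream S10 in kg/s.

2188 kg/s

solute A out = solute A in = 1360×0.305 + 1750×0.293 + 1970×0.640 = 2188.3 kg/s.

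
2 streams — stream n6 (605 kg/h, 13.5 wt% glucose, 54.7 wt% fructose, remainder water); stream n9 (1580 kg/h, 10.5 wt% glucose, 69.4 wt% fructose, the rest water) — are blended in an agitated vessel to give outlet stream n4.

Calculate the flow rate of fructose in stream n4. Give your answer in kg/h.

1427 kg/h

fructose out = fructose in = 605×0.547 + 1580×0.694 = 1427.5 kg/h.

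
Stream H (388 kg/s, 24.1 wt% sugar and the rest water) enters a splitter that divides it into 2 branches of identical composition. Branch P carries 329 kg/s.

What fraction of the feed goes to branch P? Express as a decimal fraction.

Fraction to P = 329/388 = 0.8479.

0.848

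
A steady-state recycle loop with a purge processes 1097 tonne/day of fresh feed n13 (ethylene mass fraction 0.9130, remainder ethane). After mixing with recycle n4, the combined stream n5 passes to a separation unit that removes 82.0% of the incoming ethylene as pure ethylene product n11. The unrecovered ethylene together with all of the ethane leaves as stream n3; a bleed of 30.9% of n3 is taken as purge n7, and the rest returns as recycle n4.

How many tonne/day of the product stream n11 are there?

937.9 tonne/day

ethylene in n5: m_A = 1097×0.913 + (1−0.309)·(1−0.820)·m_A, so m_A = 1001.6/0.8756 = 1143.8 tonne/day.
Product n11 = 0.820×1143.8 = 937.94 tonne/day.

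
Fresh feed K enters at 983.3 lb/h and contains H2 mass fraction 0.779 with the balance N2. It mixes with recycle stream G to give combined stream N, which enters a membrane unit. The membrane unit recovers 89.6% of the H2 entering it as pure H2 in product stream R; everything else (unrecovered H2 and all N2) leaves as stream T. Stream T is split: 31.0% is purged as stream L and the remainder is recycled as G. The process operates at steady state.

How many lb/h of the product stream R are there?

H2 in N: m_A = 983.3×0.779 + (1−0.310)·(1−0.896)·m_A, so m_A = 765.99/0.9282 = 825.21 lb/h.
Product R = 0.896×825.21 = 739.39 lb/h.

739.4 lb/h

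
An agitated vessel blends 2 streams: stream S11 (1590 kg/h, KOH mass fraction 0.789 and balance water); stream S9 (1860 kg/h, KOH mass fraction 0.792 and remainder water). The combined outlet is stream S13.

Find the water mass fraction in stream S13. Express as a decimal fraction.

Total flow out = 1590 + 1860 = 3450 kg/h.
water in = 1590×0.211 + 1860×0.208 = 722.37 kg/h.
water mass fraction in S13 = 722.37/3450 = 0.209.

0.209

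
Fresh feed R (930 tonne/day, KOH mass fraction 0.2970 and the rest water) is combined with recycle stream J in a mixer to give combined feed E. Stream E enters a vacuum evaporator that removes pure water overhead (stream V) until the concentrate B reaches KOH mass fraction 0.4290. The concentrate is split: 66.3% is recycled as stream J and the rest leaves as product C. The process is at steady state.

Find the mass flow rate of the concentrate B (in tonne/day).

1911 tonne/day

Overall KOH balance (none leaves overhead): KOH in fresh feed = KOH in product, i.e. 930×0.297 = (1−0.663)·B·0.429.
B = 276.21/(0.429×0.337) = 1910.5 tonne/day.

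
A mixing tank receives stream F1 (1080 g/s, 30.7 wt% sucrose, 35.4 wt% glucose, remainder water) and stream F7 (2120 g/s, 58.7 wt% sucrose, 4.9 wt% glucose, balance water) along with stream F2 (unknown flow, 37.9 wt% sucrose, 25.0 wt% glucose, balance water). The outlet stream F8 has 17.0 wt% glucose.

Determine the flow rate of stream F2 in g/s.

722.5 g/s

Let F2 be the unknown flow. Total out = 3200 + F2.
glucose balance: 486.2 + 0.250·F2 = 0.170·(3200 + F2)
(0.250 − 0.170)·F2 = 0.170×3200 − 486.2 = 57.8
F2 = 57.8 / 0.080 = 722.5 g/s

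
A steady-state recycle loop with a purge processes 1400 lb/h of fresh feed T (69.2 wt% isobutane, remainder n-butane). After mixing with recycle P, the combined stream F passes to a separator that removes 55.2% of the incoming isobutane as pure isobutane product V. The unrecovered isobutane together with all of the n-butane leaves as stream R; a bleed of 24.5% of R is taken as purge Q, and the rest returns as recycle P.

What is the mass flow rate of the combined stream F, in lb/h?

n-butane enters only via T and leaves only via the purge: 1400×0.308 = 0.245×(n-butane in R), and the separator passes all n-butane, so n-butane in F = n-butane in R = 1760 lb/h.
isobutane in F: m_A = 1400×0.692 + (1−0.245)·(1−0.552)·m_A, so m_A = 968.8/0.6618 = 1464 lb/h.
F = 1464 + 1760 = 3224 lb/h.

3224 lb/h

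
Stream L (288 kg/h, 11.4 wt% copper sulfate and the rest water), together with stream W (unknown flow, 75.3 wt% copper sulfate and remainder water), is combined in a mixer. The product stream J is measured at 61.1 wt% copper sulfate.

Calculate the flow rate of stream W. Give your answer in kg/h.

1008 kg/h

Let W be the unknown flow. Total out = 288 + W.
copper sulfate balance: 32.832 + 0.753·W = 0.611·(288 + W)
(0.753 − 0.611)·W = 0.611×288 − 32.832 = 143.14
W = 143.14 / 0.142 = 1008 kg/h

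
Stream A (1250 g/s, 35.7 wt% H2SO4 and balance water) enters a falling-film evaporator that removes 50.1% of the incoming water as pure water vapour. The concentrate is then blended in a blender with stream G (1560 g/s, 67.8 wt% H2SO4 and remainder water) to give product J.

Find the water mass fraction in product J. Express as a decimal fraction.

0.375

Vapour removed = 0.501×0.643×1250 = 402.68 g/s; concentrate = 847.32 g/s.
water reaching the mixer = 401.07 (from concentrate) + 1560×0.322 = 903.39 g/s.
Product flow = 847.32 + 1560 = 2407.3 g/s; water fraction = 0.375.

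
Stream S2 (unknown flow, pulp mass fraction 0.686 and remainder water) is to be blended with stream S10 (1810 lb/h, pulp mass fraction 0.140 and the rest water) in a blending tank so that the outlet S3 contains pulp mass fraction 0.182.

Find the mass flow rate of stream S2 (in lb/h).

150.8 lb/h

Let S2 be the unknown flow. Total out = 1810 + S2.
pulp balance: 253.4 + 0.686·S2 = 0.182·(1810 + S2)
(0.686 − 0.182)·S2 = 0.182×1810 − 253.4 = 76.02
S2 = 76.02 / 0.504 = 150.83 lb/h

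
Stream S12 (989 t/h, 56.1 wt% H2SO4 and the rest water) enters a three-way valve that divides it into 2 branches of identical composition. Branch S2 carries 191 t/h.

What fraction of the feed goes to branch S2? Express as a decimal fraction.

0.193

Fraction to S2 = 191/989 = 0.1931.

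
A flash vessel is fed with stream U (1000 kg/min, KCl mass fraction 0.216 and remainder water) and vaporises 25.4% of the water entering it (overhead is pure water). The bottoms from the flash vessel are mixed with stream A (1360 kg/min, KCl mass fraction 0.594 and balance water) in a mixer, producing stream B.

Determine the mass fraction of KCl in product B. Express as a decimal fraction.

Vapour removed = 0.254×0.784×1000 = 199.14 kg/min; concentrate = 800.86 kg/min.
KCl reaching the mixer = 216 (from concentrate) + 1360×0.594 = 1023.8 kg/min.
Product flow = 800.86 + 1360 = 2160.9 kg/min; KCl fraction = 0.474.

0.474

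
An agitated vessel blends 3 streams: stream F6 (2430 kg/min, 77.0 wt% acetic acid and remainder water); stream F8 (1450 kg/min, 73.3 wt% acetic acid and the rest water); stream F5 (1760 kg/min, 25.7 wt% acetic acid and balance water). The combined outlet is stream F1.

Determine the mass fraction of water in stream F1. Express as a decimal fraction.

Total flow out = 2430 + 1450 + 1760 = 5640 kg/min.
water in = 2430×0.230 + 1450×0.267 + 1760×0.743 = 2253.7 kg/min.
water mass fraction in F1 = 2253.7/5640 = 0.400.

0.400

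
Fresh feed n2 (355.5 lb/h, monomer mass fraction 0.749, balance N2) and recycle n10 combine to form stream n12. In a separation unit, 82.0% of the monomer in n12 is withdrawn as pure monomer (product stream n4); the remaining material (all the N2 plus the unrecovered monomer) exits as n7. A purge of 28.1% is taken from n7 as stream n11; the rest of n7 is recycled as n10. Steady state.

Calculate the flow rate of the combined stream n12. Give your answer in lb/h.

N2 enters only via n2 and leaves only via the purge: 355.5×0.251 = 0.281×(N2 in n7), and the separation unit passes all N2, so N2 in n12 = N2 in n7 = 317.55 lb/h.
monomer in n12: m_A = 355.5×0.749 + (1−0.281)·(1−0.820)·m_A, so m_A = 266.27/0.8706 = 305.85 lb/h.
n12 = 305.85 + 317.55 = 623.4 lb/h.

623.4 lb/h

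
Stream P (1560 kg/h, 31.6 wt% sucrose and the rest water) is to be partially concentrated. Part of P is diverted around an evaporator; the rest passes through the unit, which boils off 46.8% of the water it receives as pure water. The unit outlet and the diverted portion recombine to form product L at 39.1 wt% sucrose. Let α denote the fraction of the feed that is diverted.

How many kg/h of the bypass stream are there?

625.2 kg/h

All 1560×0.316 = 492.96 kg/h of sucrose reaches L, so L = 492.96/0.391 = 1260.8 kg/h and vapour = 299.23 kg/h.
The evaporator receives (1−α)·1560 of feed at 0.684 water and removes 0.468 of that water:
0.468×0.684×(1−α)×1560 = 299.23
(1−α) = 299.23/499.37 = 0.5992;  α = 0.4008.
Bypass flow = 0.4008×1560 = 625.22 kg/h.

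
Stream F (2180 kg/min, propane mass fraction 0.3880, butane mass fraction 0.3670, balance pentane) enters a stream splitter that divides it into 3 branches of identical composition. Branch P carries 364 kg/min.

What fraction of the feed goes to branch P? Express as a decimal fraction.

Fraction to P = 364/2180 = 0.1670.

0.167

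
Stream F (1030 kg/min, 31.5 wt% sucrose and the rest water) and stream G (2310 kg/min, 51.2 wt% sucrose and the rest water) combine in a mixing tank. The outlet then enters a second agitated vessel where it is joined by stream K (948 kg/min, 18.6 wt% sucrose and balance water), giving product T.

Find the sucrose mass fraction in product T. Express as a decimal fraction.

Overall, product flow = 4288 kg/min.
sucrose in = 1030×0.315 + 2310×0.512 + 948×0.186 = 1683.5 kg/min.
sucrose fraction in T = 0.393.

0.393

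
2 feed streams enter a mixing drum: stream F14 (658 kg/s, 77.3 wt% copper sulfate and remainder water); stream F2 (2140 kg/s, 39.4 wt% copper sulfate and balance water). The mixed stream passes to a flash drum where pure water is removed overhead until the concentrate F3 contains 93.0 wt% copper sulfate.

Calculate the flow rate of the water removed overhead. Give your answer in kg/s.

1344 kg/s

copper sulfate entering = 658×0.773 + 2140×0.394 = 1351.8 kg/s.
All copper sulfate reports to F3, so F3 = 1351.8/0.930 = 1453.5 kg/s.
Total feed = 2798 kg/s; overhead = 2798 − 1453.5 = 1344.5 kg/s.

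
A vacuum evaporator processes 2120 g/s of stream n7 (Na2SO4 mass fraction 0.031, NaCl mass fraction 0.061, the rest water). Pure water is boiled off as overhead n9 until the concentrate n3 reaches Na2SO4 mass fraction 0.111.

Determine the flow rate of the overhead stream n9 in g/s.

Na2SO4 is conserved: 2120×0.031 = 65.72 g/s all reports to the concentrate.
Concentrate = 65.72/(target fraction) = 592.07 g/s.
Overhead = 2120 − 592.07 = 1527.9 g/s.

1528 g/s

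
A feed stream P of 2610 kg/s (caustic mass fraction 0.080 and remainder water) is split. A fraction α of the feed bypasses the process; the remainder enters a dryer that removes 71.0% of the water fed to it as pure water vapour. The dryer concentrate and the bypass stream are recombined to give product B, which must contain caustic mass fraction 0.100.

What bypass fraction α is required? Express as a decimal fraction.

All 2610×0.080 = 208.8 kg/s of caustic reaches B, so B = 208.8/0.100 = 2088 kg/s and vapour = 522 kg/s.
The evaporator receives (1−α)·2610 of feed at 0.920 water and removes 0.710 of that water:
0.710×0.920×(1−α)×2610 = 522
(1−α) = 522/1704.9 = 0.3062;  α = 0.6938.

0.694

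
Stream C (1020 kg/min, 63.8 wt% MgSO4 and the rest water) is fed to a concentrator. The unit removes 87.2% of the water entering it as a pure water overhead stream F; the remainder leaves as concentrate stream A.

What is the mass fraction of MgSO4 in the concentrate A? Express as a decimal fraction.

MgSO4 is not removed: 1020×0.638 = 650.76 kg/min of MgSO4 enters A.
water entering = 1020×0.362 = 369.24 kg/min; overhead removed = 0.872×369.24 = 321.98 kg/min.
Concentrate = 1020 − 321.98 = 698.02 kg/min.
Mass fraction = 650.76/698.02 = 0.932.

0.932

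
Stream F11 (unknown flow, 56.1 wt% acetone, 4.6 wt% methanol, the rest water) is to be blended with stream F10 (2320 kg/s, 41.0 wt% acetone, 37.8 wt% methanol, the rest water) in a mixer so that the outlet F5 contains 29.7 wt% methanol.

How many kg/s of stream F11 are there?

748.7 kg/s

Let F11 be the unknown flow. Total out = 2320 + F11.
methanol balance: 876.96 + 0.046·F11 = 0.297·(2320 + F11)
(0.046 − 0.297)·F11 = 0.297×2320 − 876.96 = -187.92
F11 = -187.92 / -0.251 = 748.69 kg/s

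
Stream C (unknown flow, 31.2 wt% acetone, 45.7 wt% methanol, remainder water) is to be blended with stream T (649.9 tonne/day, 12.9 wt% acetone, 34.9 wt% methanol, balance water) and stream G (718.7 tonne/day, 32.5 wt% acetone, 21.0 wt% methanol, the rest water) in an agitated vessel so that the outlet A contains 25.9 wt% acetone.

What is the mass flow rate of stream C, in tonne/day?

Let C be the unknown flow. Total out = 1368.6 + C.
acetone balance: 317.41 + 0.312·C = 0.259·(1368.6 + C)
(0.312 − 0.259)·C = 0.259×1368.6 − 317.41 = 37.053
C = 37.053 / 0.053 = 699.11 tonne/day

699.1 tonne/day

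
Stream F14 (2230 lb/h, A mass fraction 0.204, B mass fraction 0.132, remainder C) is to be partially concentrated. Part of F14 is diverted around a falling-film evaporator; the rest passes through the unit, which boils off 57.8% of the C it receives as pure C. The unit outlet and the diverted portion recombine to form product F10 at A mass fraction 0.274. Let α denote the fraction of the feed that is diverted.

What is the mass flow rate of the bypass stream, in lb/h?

All 2230×0.204 = 454.92 lb/h of A reaches F10, so F10 = 454.92/0.274 = 1660.3 lb/h and vapour = 569.71 lb/h.
The evaporator receives (1−α)·2230 of feed at 0.664 C and removes 0.578 of that C:
0.578×0.664×(1−α)×2230 = 569.71
(1−α) = 569.71/855.86 = 0.6657;  α = 0.3343.
Bypass flow = 0.3343×2230 = 745.58 lb/h.

745.6 lb/h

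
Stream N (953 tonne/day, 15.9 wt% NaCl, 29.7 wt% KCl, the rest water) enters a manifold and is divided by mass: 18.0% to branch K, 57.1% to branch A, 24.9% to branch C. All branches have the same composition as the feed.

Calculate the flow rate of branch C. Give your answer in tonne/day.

Branch C flow = 0.249×953 = 237.3 tonne/day.

237.3 tonne/day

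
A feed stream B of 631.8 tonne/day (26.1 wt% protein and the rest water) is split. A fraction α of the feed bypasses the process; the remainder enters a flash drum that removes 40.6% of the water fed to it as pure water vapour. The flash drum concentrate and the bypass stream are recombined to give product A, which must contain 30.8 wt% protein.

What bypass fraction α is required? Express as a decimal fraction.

0.491

All 631.8×0.261 = 164.9 tonne/day of protein reaches A, so A = 164.9/0.308 = 535.39 tonne/day and vapour = 96.411 tonne/day.
The evaporator receives (1−α)·631.8 of feed at 0.739 water and removes 0.406 of that water:
0.406×0.739×(1−α)×631.8 = 96.411
(1−α) = 96.411/189.56 = 0.5086;  α = 0.4914.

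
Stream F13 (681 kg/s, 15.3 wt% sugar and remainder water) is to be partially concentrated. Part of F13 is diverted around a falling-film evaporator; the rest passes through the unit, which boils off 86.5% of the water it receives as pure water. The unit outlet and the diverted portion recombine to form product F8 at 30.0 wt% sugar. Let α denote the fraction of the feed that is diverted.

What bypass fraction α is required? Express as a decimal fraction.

All 681×0.153 = 104.19 kg/s of sugar reaches F8, so F8 = 104.19/0.300 = 347.31 kg/s and vapour = 333.69 kg/s.
The evaporator receives (1−α)·681 of feed at 0.847 water and removes 0.865 of that water:
0.865×0.847×(1−α)×681 = 333.69
(1−α) = 333.69/498.94 = 0.6688;  α = 0.3312.

0.331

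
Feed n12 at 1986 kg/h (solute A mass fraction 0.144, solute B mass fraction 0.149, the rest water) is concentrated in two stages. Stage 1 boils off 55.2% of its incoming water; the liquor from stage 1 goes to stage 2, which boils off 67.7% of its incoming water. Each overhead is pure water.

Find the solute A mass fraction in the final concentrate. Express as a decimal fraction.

water in feed = 1986×0.707 = 1404.1 kg/h.
After stage 1: water left = (1−0.552)×1404.1 = 629.04; stream total = 1210.9 kg/h.
After stage 2: water left = (1−0.677)×629.04 = 203.18; final concentrate = 785.08 kg/h.
solute A fraction = 285.98/785.08 = 0.364.

0.364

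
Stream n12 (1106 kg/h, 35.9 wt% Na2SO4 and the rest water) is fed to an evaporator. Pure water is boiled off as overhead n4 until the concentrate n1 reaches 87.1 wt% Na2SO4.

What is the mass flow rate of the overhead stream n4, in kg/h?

Na2SO4 is conserved: 1106×0.359 = 397.05 kg/h all reports to the concentrate.
Concentrate = 397.05/(target fraction) = 455.86 kg/h.
Overhead = 1106 − 455.86 = 650.14 kg/h.

650.1 kg/h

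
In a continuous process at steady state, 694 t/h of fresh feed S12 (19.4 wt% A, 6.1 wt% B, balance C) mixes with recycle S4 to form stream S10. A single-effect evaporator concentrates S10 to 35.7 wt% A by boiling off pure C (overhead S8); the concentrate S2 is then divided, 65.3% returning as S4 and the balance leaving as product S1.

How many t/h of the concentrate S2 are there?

Overall A balance (none leaves overhead): A in fresh feed = A in product, i.e. 694×0.194 = (1−0.653)·S2·0.357.
S2 = 134.64/(0.357×0.347) = 1086.8 t/h.

1087 t/h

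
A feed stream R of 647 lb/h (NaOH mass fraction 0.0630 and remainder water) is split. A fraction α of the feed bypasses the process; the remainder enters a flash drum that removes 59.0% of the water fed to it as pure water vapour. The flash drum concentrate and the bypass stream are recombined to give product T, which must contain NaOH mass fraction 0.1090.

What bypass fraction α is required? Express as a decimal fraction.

All 647×0.063 = 40.761 lb/h of NaOH reaches T, so T = 40.761/0.109 = 373.95 lb/h and vapour = 273.05 lb/h.
The evaporator receives (1−α)·647 of feed at 0.937 water and removes 0.590 of that water:
0.590×0.937×(1−α)×647 = 273.05
(1−α) = 273.05/357.68 = 0.7634;  α = 0.2366.

0.237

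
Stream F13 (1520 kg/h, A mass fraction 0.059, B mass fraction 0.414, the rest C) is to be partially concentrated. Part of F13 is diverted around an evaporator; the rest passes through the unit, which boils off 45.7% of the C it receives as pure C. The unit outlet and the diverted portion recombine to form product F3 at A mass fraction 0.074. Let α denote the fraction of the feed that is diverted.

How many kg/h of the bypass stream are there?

All 1520×0.059 = 89.68 kg/h of A reaches F3, so F3 = 89.68/0.074 = 1211.9 kg/h and vapour = 308.11 kg/h.
The evaporator receives (1−α)·1520 of feed at 0.527 C and removes 0.457 of that C:
0.457×0.527×(1−α)×1520 = 308.11
(1−α) = 308.11/366.08 = 0.8417;  α = 0.1583.
Bypass flow = 0.1583×1520 = 240.69 kg/h.

240.7 kg/h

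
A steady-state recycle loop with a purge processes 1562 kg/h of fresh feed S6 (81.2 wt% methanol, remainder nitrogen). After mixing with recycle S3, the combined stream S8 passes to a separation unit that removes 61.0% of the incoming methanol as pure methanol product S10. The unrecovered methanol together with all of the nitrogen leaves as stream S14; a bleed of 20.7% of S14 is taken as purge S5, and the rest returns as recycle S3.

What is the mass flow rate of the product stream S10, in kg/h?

1120 kg/h

methanol in S8: m_A = 1562×0.812 + (1−0.207)·(1−0.610)·m_A, so m_A = 1268.3/0.6907 = 1836.2 kg/h.
Product S10 = 0.610×1836.2 = 1120.1 kg/h.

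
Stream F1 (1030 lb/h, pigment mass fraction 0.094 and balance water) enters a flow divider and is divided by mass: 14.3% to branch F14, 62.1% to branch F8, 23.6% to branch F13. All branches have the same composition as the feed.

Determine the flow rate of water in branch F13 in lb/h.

220.2 lb/h

Branch F13 total = 0.236×1030 = 243.08 lb/h.
water in F13 = 0.906×243.08 = 220.23 lb/h.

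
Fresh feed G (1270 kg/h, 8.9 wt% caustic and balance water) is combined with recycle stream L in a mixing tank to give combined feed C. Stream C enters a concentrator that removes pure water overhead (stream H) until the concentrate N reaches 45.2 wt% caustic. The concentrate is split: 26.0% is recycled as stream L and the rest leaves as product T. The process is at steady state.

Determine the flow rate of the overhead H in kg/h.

Overall caustic balance (none leaves overhead): caustic in fresh feed = caustic in product, i.e. 1270×0.089 = (1−0.260)·N·0.452.
N = 113.03/(0.452×0.740) = 337.93 kg/h.
Recycle L = 0.260×337.93 = 87.861 kg/h.
Combined feed C = 1270 + 87.861 = 1357.9 kg/h.
Overhead H = C − N = 1357.9 − 337.93 = 1019.9 kg/h.

1020 kg/h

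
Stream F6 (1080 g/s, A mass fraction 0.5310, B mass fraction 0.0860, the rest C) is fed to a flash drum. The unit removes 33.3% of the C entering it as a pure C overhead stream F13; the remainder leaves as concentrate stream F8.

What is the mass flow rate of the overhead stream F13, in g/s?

137.7 g/s

C entering = 1080×0.383 = 413.64 g/s; overhead removed = 0.333×413.64 = 137.74 g/s.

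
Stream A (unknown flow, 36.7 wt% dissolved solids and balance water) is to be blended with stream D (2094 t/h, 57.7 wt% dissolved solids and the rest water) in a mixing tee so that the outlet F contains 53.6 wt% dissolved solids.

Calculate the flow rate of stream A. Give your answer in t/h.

Let A be the unknown flow. Total out = 2094 + A.
dissolved solids balance: 1208.2 + 0.367·A = 0.536·(2094 + A)
(0.367 − 0.536)·A = 0.536×2094 − 1208.2 = -85.854
A = -85.854 / -0.169 = 508.01 t/h

508 t/h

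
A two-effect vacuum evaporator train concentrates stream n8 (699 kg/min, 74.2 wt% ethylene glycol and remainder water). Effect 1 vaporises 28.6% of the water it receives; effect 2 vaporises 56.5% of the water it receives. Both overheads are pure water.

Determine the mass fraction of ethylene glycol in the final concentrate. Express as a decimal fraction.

0.9025

water in feed = 699×0.258 = 180.34 kg/min.
After stage 1: water left = (1−0.286)×180.34 = 128.76; stream total = 647.42 kg/min.
After stage 2: water left = (1−0.565)×128.76 = 56.012; final concentrate = 574.67 kg/min.
ethylene glycol fraction = 518.66/574.67 = 0.9025.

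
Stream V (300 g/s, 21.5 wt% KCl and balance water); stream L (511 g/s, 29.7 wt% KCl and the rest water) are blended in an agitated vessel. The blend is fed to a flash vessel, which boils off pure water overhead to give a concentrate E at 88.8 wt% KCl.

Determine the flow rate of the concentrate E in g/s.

KCl entering = 300×0.215 + 511×0.297 = 216.27 g/s.
All KCl reports to E, so E = 216.27/0.888 = 243.54 g/s.

243.5 g/s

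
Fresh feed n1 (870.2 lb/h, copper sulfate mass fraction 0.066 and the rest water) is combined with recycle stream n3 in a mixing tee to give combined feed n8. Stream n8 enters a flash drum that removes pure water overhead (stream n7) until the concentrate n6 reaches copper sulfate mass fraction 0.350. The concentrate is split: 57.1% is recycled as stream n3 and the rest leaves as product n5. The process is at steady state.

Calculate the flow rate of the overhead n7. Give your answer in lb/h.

706.1 lb/h

Overall copper sulfate balance (none leaves overhead): copper sulfate in fresh feed = copper sulfate in product, i.e. 870.2×0.066 = (1−0.571)·n6·0.350.
n6 = 57.433/(0.350×0.429) = 382.51 lb/h.
Recycle n3 = 0.571×382.51 = 218.41 lb/h.
Combined feed n8 = 870.2 + 218.41 = 1088.6 lb/h.
Overhead n7 = n8 − n6 = 1088.6 − 382.51 = 706.11 lb/h.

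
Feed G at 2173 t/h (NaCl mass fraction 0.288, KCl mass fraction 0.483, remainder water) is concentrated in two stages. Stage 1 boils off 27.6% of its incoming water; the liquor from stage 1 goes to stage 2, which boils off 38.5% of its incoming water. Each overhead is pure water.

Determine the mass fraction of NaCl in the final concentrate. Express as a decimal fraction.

water in feed = 2173×0.229 = 497.62 t/h.
After stage 1: water left = (1−0.276)×497.62 = 360.27; stream total = 2035.7 t/h.
After stage 2: water left = (1−0.385)×360.27 = 221.57; final concentrate = 1897 t/h.
NaCl fraction = 625.82/1897 = 0.330.

0.330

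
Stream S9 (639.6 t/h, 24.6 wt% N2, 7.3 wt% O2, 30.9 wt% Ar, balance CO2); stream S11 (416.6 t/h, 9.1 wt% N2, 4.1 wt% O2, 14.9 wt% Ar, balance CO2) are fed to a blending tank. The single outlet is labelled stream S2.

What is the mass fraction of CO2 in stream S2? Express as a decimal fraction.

Total flow out = 639.6 + 416.6 = 1056.2 t/h.
CO2 in = 639.6×0.372 + 416.6×0.719 = 537.47 t/h.
CO2 mass fraction in S2 = 537.47/1056.2 = 0.509.

0.509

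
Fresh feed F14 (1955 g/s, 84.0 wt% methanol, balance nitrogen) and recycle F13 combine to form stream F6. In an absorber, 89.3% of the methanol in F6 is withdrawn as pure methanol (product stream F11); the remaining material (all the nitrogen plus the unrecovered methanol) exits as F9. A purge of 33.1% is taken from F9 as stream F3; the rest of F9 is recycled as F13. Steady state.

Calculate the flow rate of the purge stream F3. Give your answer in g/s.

375.4 g/s

nitrogen enters only via F14 and leaves only via the purge: 1955×0.160 = 0.331×(nitrogen in F9), and the absorber passes all nitrogen, so nitrogen in F6 = nitrogen in F9 = 945.02 g/s.
methanol in F6: m_A = 1955×0.840 + (1−0.331)·(1−0.893)·m_A, so m_A = 1642.2/0.9284 = 1768.8 g/s.
F9 = (1−0.893)×1768.8 + 945.02 = 1134.3 g/s.
Purge F3 = 0.331×1134.3 = 375.45 g/s.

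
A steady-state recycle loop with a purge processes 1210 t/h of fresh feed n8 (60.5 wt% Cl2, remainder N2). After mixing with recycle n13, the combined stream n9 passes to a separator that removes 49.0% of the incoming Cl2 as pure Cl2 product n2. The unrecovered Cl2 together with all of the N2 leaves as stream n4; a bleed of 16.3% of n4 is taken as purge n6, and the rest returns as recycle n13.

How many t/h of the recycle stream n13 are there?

N2 enters only via n8 and leaves only via the purge: 1210×0.395 = 0.163×(N2 in n4), and the separator passes all N2, so N2 in n9 = N2 in n4 = 2932.2 t/h.
Cl2 in n9: m_A = 1210×0.605 + (1−0.163)·(1−0.490)·m_A, so m_A = 732.05/0.5731 = 1277.3 t/h.
n4 = (1−0.490)×1277.3 + 2932.2 = 3583.6 t/h.
Recycle n13 = (1−0.163)×3583.6 = 2999.5 t/h.

2999 t/h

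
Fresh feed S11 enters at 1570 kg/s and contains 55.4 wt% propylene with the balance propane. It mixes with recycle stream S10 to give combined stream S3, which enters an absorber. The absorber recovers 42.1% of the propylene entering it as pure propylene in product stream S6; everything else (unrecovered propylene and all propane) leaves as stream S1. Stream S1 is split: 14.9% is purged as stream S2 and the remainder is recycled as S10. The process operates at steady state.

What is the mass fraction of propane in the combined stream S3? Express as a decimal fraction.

propane enters only via S11 and leaves only via the purge: 1570×0.446 = 0.149×(propane in S1), and the absorber passes all propane, so propane in S3 = propane in S1 = 4699.5 kg/s.
propylene in S3: m_A = 1570×0.554 + (1−0.149)·(1−0.421)·m_A, so m_A = 869.78/0.5073 = 1714.6 kg/s.
S3 = 1714.6 + 4699.5 = 6414.1 kg/s.
propane fraction in S3 = 4699.5/6414.1 = 0.733.

0.733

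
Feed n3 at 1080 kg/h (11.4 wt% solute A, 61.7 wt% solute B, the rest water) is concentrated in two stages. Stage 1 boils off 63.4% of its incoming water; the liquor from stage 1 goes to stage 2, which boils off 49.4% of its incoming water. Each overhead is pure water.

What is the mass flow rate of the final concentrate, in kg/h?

843.3 kg/h

water in feed = 1080×0.269 = 290.52 kg/h.
After stage 1: water left = (1−0.634)×290.52 = 106.33; stream total = 895.81 kg/h.
After stage 2: water left = (1−0.494)×106.33 = 53.803; final concentrate = 843.28 kg/h.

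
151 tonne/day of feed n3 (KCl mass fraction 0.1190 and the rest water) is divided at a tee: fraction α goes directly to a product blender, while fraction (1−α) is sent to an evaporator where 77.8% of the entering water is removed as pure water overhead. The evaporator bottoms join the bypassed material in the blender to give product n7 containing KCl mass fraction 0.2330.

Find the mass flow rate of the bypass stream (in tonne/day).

43.21 tonne/day

All 151×0.119 = 17.969 tonne/day of KCl reaches n7, so n7 = 17.969/0.233 = 77.12 tonne/day and vapour = 73.88 tonne/day.
The evaporator receives (1−α)·151 of feed at 0.881 water and removes 0.778 of that water:
0.778×0.881×(1−α)×151 = 73.88
(1−α) = 73.88/103.5 = 0.7138;  α = 0.2862.
Bypass flow = 0.2862×151 = 43.212 tonne/day.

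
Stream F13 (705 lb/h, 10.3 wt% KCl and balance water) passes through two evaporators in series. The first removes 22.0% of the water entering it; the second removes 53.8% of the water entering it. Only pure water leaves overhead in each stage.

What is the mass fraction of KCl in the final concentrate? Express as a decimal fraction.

water in feed = 705×0.897 = 632.38 lb/h.
After stage 1: water left = (1−0.220)×632.38 = 493.26; stream total = 565.88 lb/h.
After stage 2: water left = (1−0.538)×493.26 = 227.89; final concentrate = 300.5 lb/h.
KCl fraction = 72.615/300.5 = 0.2416.

0.2416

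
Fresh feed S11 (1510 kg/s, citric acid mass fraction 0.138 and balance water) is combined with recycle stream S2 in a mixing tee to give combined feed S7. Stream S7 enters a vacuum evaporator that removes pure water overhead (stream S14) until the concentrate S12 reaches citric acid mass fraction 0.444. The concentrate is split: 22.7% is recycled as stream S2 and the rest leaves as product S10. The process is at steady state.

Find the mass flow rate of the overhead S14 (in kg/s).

Overall citric acid balance (none leaves overhead): citric acid in fresh feed = citric acid in product, i.e. 1510×0.138 = (1−0.227)·S12·0.444.
S12 = 208.38/(0.444×0.773) = 607.15 kg/s.
Recycle S2 = 0.227×607.15 = 137.82 kg/s.
Combined feed S7 = 1510 + 137.82 = 1647.8 kg/s.
Overhead S14 = S7 − S12 = 1647.8 − 607.15 = 1040.7 kg/s.

1041 kg/s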